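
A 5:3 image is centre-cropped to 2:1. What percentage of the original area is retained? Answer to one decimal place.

83.3%

The width stays; only height is cut (since 2:1 is wider than 5:3).
Fraction kept = (1.667)/(2.000) ≈ 83.33%.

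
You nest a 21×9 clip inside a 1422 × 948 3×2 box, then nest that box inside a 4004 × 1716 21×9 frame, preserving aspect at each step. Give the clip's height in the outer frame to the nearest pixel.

First fit — 21×9 into 1422×948 spans the width: 1422.00 × 609.43.
The 3×2 canvas is height-limited in 4004×1716, giving 2574.00 × 1716.00; scale factor 1.8101.
So the clip's height is 609.43 × 1.8101 ≈ 1103.14.

1103 px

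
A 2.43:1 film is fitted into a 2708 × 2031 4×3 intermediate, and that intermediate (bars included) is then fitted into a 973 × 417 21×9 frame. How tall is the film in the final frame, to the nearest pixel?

229 px

First fit — 2.43:1 into 2708×2031 spans the width: 2708.00 × 1114.40.
The 4×3 canvas is height-limited in 973×417, giving 556.00 × 417.00; scale factor 0.2053.
So the film's height is 1114.40 × 0.2053 ≈ 228.81.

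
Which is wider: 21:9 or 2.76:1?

2.76:1

21:9 = 2.333 and 2.76; 2.76 > 2.333.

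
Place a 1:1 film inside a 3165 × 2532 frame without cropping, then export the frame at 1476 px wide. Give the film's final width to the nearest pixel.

Fitted into 3165×2532, the film spans the height; its width is 2532 × 1/1 ≈ 2532.00 px.
Scaling 3165 → 1476 is ×0.4664, so the width becomes 2532.00 × 0.4664 ≈ 1180.80 px.

1181 px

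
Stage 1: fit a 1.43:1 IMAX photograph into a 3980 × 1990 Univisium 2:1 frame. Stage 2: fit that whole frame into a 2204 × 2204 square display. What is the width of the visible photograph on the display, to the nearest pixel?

1576 px

Inside the 3980×1990 canvas the photograph is height-limited at 2845.70 × 1990.00.
Second fit — the Univisium 2:1 canvas into 2204×2204 spans the width: 2204.00 × 1102.00 (×0.5538 from 3980×1990).
Applying the same ×0.5538: 2845.70 → 1575.86.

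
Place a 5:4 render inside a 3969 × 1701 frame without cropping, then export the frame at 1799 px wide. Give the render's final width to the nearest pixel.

964 px

Fitted into 3969×1701, the render spans the height; its width is 1701 × 5/4 ≈ 2126.25 px.
Scaling 3969 → 1799 is ×0.4533, so the width becomes 2126.25 × 0.4533 ≈ 963.75 px.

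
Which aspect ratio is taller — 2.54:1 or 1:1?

1:1

2.54 and 1; 2.54 > 1. The smaller width-to-height ratio is the taller frame.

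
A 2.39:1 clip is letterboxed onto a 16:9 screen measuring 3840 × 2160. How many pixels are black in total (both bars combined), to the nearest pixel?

2124693 pixels

2.39:1 (2.390) > 16:9 (1.778), so the clip fills the width.
That makes the image 1606.6946 px tall (3840 / 2.390).
Leftover height: 2160 − 1606.6946 = 553.3054 px.
That's 553.3054 × 3840 ≈ 2124693 black pixels.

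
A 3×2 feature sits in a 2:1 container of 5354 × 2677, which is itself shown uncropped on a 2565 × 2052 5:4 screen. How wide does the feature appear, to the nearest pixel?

1924 px

Inside the 5354×2677 canvas the feature is height-limited at 4015.50 × 2677.00.
Second fit — the 2:1 canvas into 2565×2052 spans the width: 2565.00 × 1282.50 (×0.4791 from 5354×2677).
Applying the same ×0.4791: 4015.50 → 1923.75.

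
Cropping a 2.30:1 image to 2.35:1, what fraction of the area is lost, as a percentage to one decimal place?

2.1%

Going from 2.30:1 to 2.35:1 means cutting height while keeping width.
Area ratio = (2.300)/(2.350) = 97.87%; the remaining 2.13% is cropped out.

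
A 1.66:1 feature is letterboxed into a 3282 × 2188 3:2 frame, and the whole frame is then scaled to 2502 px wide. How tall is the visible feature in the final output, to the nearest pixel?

1507 px

In the 3282×2188 frame the feature fills the width: height = 3282 / 1.660 ≈ 1977.11 px.
Resizing to 2502 px wide multiplies everything by 0.7623: 1977.11 → 1507.23 px.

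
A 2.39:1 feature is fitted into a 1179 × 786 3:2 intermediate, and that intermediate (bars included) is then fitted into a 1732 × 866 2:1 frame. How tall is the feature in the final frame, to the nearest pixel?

544 px

First fit — 2.39:1 into 1179×786 spans the width: 1179.00 × 493.31.
3:2 in 1732×866: fills the height, so the intermediate becomes 1299.00 × 866.00 — a scale of ×1.1018.
Applying the same ×1.1018: 493.31 → 543.51.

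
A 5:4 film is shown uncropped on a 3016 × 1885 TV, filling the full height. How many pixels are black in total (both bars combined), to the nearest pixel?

That makes the image 2356.2500 px wide (1885 × 5/4).
3016 − 2356.2500 = 659.7500 px of bars.
Across the 1885-px span: 659.7500 × 1885 ≈ 1243629 px.

1243629 pixels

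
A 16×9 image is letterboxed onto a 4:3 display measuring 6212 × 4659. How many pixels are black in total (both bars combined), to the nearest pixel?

7235427 pixels

16×9 (1.778) > 4:3 (1.333), so the image fills the width.
That makes the image 3494.2500 px tall (6212 × 9/16).
Leftover height: 4659 − 3494.2500 = 1164.7500 px.
Bar area = 1164.7500 × 6212 ≈ 7235427 px.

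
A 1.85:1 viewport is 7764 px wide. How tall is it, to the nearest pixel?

4197 px

Height = 7764 / 1.850 = 4196.76.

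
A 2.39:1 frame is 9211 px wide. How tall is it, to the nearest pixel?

3854 px

Height = 9211 / 2.390 = 3853.97.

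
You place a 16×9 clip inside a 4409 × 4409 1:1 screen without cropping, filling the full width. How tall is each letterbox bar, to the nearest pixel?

That makes the image 2480.06 px tall (4409 × 9/16).
Leftover height: 4409 − 2480.06 = 1928.94 px → 964.47 each side.

964 px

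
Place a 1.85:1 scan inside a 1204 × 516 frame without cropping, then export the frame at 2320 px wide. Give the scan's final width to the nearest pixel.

In the 1204×516 frame the scan fills the height: width = 516 × 1.850 ≈ 954.60 px.
Resizing to 2320 px wide multiplies everything by 1.9269: 954.60 → 1839.43 px.

1839 px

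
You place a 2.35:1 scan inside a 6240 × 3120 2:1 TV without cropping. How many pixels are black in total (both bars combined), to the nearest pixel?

2899609 pixels

2.35:1 is wider than 2:1, so it spans the full width.
That makes the image 2655.3191 px tall (6240 / 2.350).
Black = 3120 − 2655.3191 = 464.6809 px.
That's 464.6809 × 6240 ≈ 2899609 black pixels.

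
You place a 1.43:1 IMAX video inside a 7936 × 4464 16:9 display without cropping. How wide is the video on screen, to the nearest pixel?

6384 px

1.43:1 IMAX (1.430) < 16:9 (1.778), so the video fills the height.
Content width = 4464 × 1.430 ≈ 6383.52 px.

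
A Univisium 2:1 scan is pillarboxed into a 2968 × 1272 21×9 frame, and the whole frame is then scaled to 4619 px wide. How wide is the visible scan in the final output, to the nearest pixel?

3959 px

In the 2968×1272 frame the scan fills the height: width = 1272 × 2/1 ≈ 2544.00 px.
The frame scales by 4619/2968 = 1.5563; 2544.00 × 1.5563 ≈ 3959.14 px.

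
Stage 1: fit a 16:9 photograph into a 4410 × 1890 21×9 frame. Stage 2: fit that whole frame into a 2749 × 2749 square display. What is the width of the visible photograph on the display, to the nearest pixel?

Inside the 4410×1890 canvas the photograph is height-limited at 3360.00 × 1890.00.
The 21×9 canvas is width-limited in 2749×2749, giving 2749.00 × 1178.14; scale factor 0.6234.
So the photograph's width is 3360.00 × 0.6234 ≈ 2094.48.

2094 px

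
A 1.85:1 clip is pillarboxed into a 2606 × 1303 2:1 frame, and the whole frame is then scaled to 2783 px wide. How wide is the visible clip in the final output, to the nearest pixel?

Fitted into 2606×1303, the clip spans the height; its width is 1303 × 1.850 ≈ 2410.55 px.
Scaling 2606 → 2783 is ×1.0679, so the width becomes 2410.55 × 1.0679 ≈ 2574.28 px.

2574 px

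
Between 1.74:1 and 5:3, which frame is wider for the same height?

1.74:1

1.74 and 5:3 = 1.667; 1.74 > 1.667.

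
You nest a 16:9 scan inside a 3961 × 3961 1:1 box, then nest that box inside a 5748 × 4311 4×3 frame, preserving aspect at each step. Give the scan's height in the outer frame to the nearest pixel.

First fit — 16:9 into 3961×3961 spans the width: 3961.00 × 2228.06.
The 1:1 canvas is height-limited in 5748×4311, giving 4311.00 × 4311.00; scale factor 1.0884.
So the scan's height is 2228.06 × 1.0884 ≈ 2424.94.

2425 px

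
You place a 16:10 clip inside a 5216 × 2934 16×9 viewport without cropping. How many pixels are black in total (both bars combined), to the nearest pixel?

16:10 (1.600) < 16×9 (1.778), so the clip fills the height.
Content width = 2934 × 16/10 ≈ 4694.4000 px.
Black = 5216 − 4694.4000 = 521.6000 px.
That's 521.6000 × 2934 ≈ 1530374 black pixels.

1530374 pixels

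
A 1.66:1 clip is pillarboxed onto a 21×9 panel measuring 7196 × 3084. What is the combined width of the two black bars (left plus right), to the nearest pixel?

2077 px

Since 1.660 < 2.333, the clip is height-limited.
The clip is 3084 × 1.660 ≈ 5119.44 px wide.
Black = 7196 − 5119.44 = 2076.56 px.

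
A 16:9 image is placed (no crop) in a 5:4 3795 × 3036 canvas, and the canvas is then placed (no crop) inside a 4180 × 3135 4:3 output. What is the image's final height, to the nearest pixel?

2204 px

First fit — 16:9 into 3795×3036 spans the width: 3795.00 × 2134.69.
Second fit — the 5:4 canvas into 4180×3135 spans the height: 3918.75 × 3135.00 (×1.0326 from 3795×3036).
The image scales with it: height 2134.69 × 1.0326 ≈ 2204.30.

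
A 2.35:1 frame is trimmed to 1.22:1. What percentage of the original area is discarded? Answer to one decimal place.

Going from 2.35:1 to 1.22:1 means cutting width while keeping height.
Area ratio = (1.220)/(2.350) = 51.91%; the remaining 48.09% is cropped out.

48.1%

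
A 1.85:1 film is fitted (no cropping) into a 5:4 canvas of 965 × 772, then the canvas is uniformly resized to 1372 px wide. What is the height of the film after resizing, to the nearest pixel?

742 px

In the 965×772 frame the film fills the width: height = 965 / 1.850 ≈ 521.62 px.
The frame scales by 1372/965 = 1.4218; 521.62 × 1.4218 ≈ 741.62 px.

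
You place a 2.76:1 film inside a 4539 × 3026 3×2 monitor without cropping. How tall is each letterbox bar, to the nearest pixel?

Since 2.760 > 1.500, the film is width-limited.
The film is 4539 / 2.760 ≈ 1644.57 px tall.
Leftover height: 3026 − 1644.57 = 1381.43 px → 690.72 each side.

691 px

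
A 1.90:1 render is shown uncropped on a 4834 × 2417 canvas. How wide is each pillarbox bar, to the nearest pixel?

121 px

1.90:1 (1.900) < 2:1 (2.000), so the render fills the height.
Content width = 2417 × 1.900 ≈ 4592.30 px.
Black = 4834 − 4592.30 = 241.70 px, or 120.85 per bar.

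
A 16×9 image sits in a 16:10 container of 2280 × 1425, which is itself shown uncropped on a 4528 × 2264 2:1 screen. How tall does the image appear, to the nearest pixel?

2038 px

Inside the 2280×1425 canvas the image is width-limited at 2280.00 × 1282.50.
Second fit — the 16:10 canvas into 4528×2264 spans the height: 3622.40 × 2264.00 (×1.5888 from 2280×1425).
The image scales with it: height 1282.50 × 1.5888 ≈ 2037.60.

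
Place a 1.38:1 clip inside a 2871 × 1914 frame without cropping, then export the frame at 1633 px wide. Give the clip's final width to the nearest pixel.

Fitted into 2871×1914, the clip spans the height; its width is 1914 × 1.380 ≈ 2641.32 px.
Scaling 2871 → 1633 is ×0.5688, so the width becomes 2641.32 × 0.5688 ≈ 1502.36 px.

1502 px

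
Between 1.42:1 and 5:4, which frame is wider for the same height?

1.42 and 5:4 = 1.25; 1.42 > 1.25.

1.42:1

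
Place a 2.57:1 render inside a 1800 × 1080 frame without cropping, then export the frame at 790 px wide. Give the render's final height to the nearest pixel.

Fitted into 1800×1080, the render spans the width; its height is 1800 / 2.570 ≈ 700.39 px.
The frame scales by 790/1800 = 0.4389; 700.39 × 0.4389 ≈ 307.39 px.

307 px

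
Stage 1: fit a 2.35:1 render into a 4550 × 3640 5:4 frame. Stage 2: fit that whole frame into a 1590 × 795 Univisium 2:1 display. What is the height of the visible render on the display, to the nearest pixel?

2.35:1 in 4550×3640: fills the width, so the render is 4550.00 × 1936.17.
Second fit — the 5:4 canvas into 1590×795 spans the height: 993.75 × 795.00 (×0.2184 from 4550×3640).
Applying the same ×0.2184: 1936.17 → 422.87.

423 px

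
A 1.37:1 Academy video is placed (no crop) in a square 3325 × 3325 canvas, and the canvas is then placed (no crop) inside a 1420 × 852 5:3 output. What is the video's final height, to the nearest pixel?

622 px

1.37:1 Academy in 3325×3325: fills the width, so the video is 3325.00 × 2427.01.
The square canvas is height-limited in 1420×852, giving 852.00 × 852.00; scale factor 0.2562.
The video scales with it: height 2427.01 × 0.2562 ≈ 621.90.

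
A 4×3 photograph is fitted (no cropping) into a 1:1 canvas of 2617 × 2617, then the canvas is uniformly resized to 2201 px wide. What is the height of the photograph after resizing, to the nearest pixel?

1651 px

In the 2617×2617 frame the photograph fills the width: height = 2617 × 3/4 ≈ 1962.75 px.
The frame scales by 2201/2617 = 0.8410; 1962.75 × 0.8410 ≈ 1650.75 px.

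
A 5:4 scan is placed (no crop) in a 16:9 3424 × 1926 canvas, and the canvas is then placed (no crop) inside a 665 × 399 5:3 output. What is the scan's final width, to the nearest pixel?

468 px

First fit — 5:4 into 3424×1926 spans the height: 2407.50 × 1926.00.
Second fit — the 16:9 canvas into 665×399 spans the width: 665.00 × 374.06 (×0.1942 from 3424×1926).
The scan scales with it: width 2407.50 × 0.1942 ≈ 467.58.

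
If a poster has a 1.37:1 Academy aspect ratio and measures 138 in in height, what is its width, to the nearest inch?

189 in

At 1.37:1 Academy, 138 × 1.370 ≈ 189.06.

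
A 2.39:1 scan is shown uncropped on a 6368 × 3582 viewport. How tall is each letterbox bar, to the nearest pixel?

Since 2.390 > 1.778, the scan is width-limited.
That makes the image 2664.44 px tall (6368 / 2.390).
Black = 3582 − 2664.44 = 917.56 px, or 458.78 per bar.

459 px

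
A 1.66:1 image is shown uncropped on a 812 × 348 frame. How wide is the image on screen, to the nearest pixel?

578 px

1.66:1 (1.660) < 21:9 (2.333), so the image fills the height.
That makes the image 577.68 px wide (348 × 1.660).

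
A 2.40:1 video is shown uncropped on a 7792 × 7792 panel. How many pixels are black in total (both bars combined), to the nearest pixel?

Since 2.400 > 1.000, the video is width-limited.
That makes the image 3246.6667 px tall (7792 / 2.400).
7792 − 3246.6667 = 4545.3333 px of bars.
Across the 7792-px span: 4545.3333 × 7792 ≈ 35417237 px.

35417237 pixels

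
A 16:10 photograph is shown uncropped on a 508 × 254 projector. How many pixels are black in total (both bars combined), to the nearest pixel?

16:10 is narrower than 2:1, so it spans the full height.
That makes the image 406.4000 px wide (254 × 16/10).
Black = 508 − 406.4000 = 101.6000 px.
Across the 254-px span: 101.6000 × 254 ≈ 25806 px.

25806 pixels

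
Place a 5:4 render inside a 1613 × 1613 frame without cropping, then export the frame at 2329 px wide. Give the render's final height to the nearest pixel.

1863 px

At 1613×1613 the render is width-limited, so height = 1613 × 4/5 ≈ 1290.40 px.
Scaling 1613 → 2329 is ×1.4439, so the height becomes 1290.40 × 1.4439 ≈ 1863.20 px.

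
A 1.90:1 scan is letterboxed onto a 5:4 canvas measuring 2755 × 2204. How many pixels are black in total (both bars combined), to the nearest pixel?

2077270 pixels

Since 1.900 > 1.250, the scan is width-limited.
That makes the image 1450.0000 px tall (2755 / 1.900).
2204 − 1450.0000 = 754.0000 px of bars.
That's 754.0000 × 2755 ≈ 2077270 black pixels.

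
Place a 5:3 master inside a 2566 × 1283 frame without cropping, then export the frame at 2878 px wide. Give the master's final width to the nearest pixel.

Fitted into 2566×1283, the master spans the height; its width is 1283 × 5/3 ≈ 2138.33 px.
The frame scales by 2878/2566 = 1.1216; 2138.33 × 1.1216 ≈ 2398.33 px.

2398 px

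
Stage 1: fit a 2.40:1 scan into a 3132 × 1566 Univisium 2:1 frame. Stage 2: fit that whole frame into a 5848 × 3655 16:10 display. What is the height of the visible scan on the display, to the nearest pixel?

First fit — 2.40:1 into 3132×1566 spans the width: 3132.00 × 1305.00.
The Univisium 2:1 canvas is width-limited in 5848×3655, giving 5848.00 × 2924.00; scale factor 1.8672.
So the scan's height is 1305.00 × 1.8672 ≈ 2436.67.

2437 px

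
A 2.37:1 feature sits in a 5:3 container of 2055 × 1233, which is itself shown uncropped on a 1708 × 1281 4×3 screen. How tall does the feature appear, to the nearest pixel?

Inside the 2055×1233 canvas the feature is width-limited at 2055.00 × 867.09.
5:3 in 1708×1281: fills the width, so the intermediate becomes 1708.00 × 1024.80 — a scale of ×0.8311.
So the feature's height is 867.09 × 0.8311 ≈ 720.68.

721 px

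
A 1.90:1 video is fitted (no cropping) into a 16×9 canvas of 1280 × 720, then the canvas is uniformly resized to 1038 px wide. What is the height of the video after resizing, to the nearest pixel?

546 px

At 1280×720 the video is width-limited, so height = 1280 / 1.900 ≈ 673.68 px.
Scaling 1280 → 1038 is ×0.8109, so the height becomes 673.68 × 0.8109 ≈ 546.32 px.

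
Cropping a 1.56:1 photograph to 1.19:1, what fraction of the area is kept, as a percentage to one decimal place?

Going from 1.56:1 to 1.19:1 means cutting width while keeping height.
(1.190)/(1.560) ≈ 0.763 of the area survives.

76.3%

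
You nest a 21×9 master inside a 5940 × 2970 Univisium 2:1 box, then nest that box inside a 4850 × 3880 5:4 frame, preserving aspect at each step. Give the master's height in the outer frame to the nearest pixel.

2079 px

First fit — 21×9 into 5940×2970 spans the width: 5940.00 × 2545.71.
The Univisium 2:1 canvas is width-limited in 4850×3880, giving 4850.00 × 2425.00; scale factor 0.8165.
The master scales with it: height 2545.71 × 0.8165 ≈ 2078.57.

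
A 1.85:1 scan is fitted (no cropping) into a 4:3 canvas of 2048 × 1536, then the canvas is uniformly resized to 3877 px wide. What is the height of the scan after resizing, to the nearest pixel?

Fitted into 2048×1536, the scan spans the width; its height is 2048 / 1.850 ≈ 1107.03 px.
The frame scales by 3877/2048 = 1.8931; 1107.03 × 1.8931 ≈ 2095.68 px.

2096 px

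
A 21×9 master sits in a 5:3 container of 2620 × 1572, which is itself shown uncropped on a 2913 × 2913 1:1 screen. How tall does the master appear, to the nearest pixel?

1248 px

Inside the 2620×1572 canvas the master is width-limited at 2620.00 × 1122.86.
5:3 in 2913×2913: fills the width, so the intermediate becomes 2913.00 × 1747.80 — a scale of ×1.1118.
The master scales with it: height 1122.86 × 1.1118 ≈ 1248.43.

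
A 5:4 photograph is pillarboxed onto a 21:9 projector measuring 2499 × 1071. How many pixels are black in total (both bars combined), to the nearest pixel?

5:4 (1.250) < 21:9 (2.333), so the photograph fills the height.
Content width = 1071 × 5/4 ≈ 1338.7500 px.
Leftover width: 2499 − 1338.7500 = 1160.2500 px.
That's 1160.2500 × 1071 ≈ 1242628 black pixels.

1242628 pixels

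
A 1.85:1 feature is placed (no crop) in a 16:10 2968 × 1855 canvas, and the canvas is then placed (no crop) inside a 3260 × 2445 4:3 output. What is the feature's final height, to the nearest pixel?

Inside the 2968×1855 canvas the feature is width-limited at 2968.00 × 1604.32.
Second fit — the 16:10 canvas into 3260×2445 spans the width: 3260.00 × 2037.50 (×1.0984 from 2968×1855).
So the feature's height is 1604.32 × 1.0984 ≈ 1762.16.

1762 px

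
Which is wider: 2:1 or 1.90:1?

2 and 1.9; 2 > 1.9.

2:1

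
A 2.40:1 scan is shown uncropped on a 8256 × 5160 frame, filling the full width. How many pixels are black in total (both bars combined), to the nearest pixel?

That makes the image 3440.0000 px tall (8256 / 2.400).
5160 − 3440.0000 = 1720.0000 px of bars.
That's 1720.0000 × 8256 ≈ 14200320 black pixels.

14200320 pixels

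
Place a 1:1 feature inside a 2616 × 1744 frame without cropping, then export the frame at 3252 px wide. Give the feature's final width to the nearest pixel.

2168 px

Fitted into 2616×1744, the feature spans the height; its width is 1744 × 1/1 ≈ 1744.00 px.
The frame scales by 3252/2616 = 1.2431; 1744.00 × 1.2431 ≈ 2168.00 px.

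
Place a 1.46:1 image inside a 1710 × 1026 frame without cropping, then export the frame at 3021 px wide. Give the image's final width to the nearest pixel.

2646 px

At 1710×1026 the image is height-limited, so width = 1026 × 1.460 ≈ 1497.96 px.
The frame scales by 3021/1710 = 1.7667; 1497.96 × 1.7667 ≈ 2646.40 px.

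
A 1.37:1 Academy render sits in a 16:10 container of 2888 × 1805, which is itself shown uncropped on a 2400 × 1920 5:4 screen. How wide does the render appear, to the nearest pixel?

2055 px

First fit — 1.37:1 Academy into 2888×1805 spans the height: 2472.85 × 1805.00.
The 16:10 canvas is width-limited in 2400×1920, giving 2400.00 × 1500.00; scale factor 0.8310.
Applying the same ×0.8310: 2472.85 → 2055.00.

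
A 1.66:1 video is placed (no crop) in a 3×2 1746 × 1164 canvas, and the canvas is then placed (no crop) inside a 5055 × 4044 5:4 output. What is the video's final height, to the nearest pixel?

3045 px

First fit — 1.66:1 into 1746×1164 spans the width: 1746.00 × 1051.81.
Second fit — the 3×2 canvas into 5055×4044 spans the width: 5055.00 × 3370.00 (×2.8952 from 1746×1164).
So the video's height is 1051.81 × 2.8952 ≈ 3045.18.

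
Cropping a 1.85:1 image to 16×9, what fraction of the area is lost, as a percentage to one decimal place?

3.9%

16×9 is narrower than 1.85:1, so the crop keeps the full height and trims the width.
(1.778)/(1.850) ≈ 0.961 of the area survives, leaving 3.90% discarded.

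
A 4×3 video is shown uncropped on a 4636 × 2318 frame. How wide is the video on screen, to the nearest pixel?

3091 px

Since 1.333 < 2.000, the video is height-limited.
That makes the image 3090.67 px wide (2318 × 4/3).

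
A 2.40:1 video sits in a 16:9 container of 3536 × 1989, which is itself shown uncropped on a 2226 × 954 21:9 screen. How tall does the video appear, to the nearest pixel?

707 px

Inside the 3536×1989 canvas the video is width-limited at 3536.00 × 1473.33.
Second fit — the 16:9 canvas into 2226×954 spans the height: 1696.00 × 954.00 (×0.4796 from 3536×1989).
The video scales with it: height 1473.33 × 0.4796 ≈ 706.67.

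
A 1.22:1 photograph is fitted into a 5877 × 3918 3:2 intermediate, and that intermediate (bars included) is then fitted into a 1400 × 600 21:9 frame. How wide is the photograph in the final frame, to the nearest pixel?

732 px

Inside the 5877×3918 canvas the photograph is height-limited at 4779.96 × 3918.00.
The 3:2 canvas is height-limited in 1400×600, giving 900.00 × 600.00; scale factor 0.1531.
The photograph scales with it: width 4779.96 × 0.1531 ≈ 732.00.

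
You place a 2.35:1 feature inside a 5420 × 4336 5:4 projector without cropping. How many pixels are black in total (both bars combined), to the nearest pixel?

11000524 pixels

2.35:1 (2.350) > 5:4 (1.250), so the feature fills the width.
The feature is 5420 / 2.350 ≈ 2306.3830 px tall.
4336 − 2306.3830 = 2029.6170 px of bars.
That's 2029.6170 × 5420 ≈ 11000524 black pixels.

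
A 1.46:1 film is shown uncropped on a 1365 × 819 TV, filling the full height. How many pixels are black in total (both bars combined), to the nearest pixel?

138624 pixels

The film is 819 × 1.460 ≈ 1195.7400 px wide.
1365 − 1195.7400 = 169.2600 px of bars.
That's 169.2600 × 819 ≈ 138624 black pixels.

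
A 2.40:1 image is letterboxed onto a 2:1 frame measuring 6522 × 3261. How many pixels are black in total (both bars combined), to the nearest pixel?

3544707 pixels

2.40:1 (2.400) > 2:1 (2.000), so the image fills the width.
The image is 6522 / 2.400 ≈ 2717.5000 px tall.
3261 − 2717.5000 = 543.5000 px of bars.
Across the 6522-px span: 543.5000 × 6522 ≈ 3544707 px.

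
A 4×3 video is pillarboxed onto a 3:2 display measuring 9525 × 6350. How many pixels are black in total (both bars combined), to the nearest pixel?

4×3 is narrower than 3:2, so it spans the full height.
Content width = 6350 × 4/3 ≈ 8466.6667 px.
9525 − 8466.6667 = 1058.3333 px of bars.
That's 1058.3333 × 6350 ≈ 6720417 black pixels.

6720417 pixels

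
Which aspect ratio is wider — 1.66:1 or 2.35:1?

2.35:1

1.66 and 2.35; 2.35 > 1.66.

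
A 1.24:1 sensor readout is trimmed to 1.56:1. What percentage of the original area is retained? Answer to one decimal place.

The width stays; only height is cut (since 1.56:1 is wider than 1.24:1).
Area ratio = (1.240)/(1.560) = 79.49% retained.

79.5%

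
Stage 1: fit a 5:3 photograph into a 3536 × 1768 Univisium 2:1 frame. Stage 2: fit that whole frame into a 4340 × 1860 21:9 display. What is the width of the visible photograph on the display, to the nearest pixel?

First fit — 5:3 into 3536×1768 spans the height: 2946.67 × 1768.00.
The Univisium 2:1 canvas is height-limited in 4340×1860, giving 3720.00 × 1860.00; scale factor 1.0520.
Applying the same ×1.0520: 2946.67 → 3100.00.

3100 px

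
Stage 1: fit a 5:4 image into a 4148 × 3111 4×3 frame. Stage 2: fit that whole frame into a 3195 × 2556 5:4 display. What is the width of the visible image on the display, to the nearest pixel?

2995 px

Inside the 4148×3111 canvas the image is height-limited at 3888.75 × 3111.00.
The 4×3 canvas is width-limited in 3195×2556, giving 3195.00 × 2396.25; scale factor 0.7703.
So the image's width is 3888.75 × 0.7703 ≈ 2995.31.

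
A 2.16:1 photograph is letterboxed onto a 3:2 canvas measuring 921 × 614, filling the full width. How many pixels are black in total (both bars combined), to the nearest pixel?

172790 pixels

That makes the image 426.3889 px tall (921 / 2.160).
614 − 426.3889 = 187.6111 px of bars.
Bar area = 187.6111 × 921 ≈ 172790 px.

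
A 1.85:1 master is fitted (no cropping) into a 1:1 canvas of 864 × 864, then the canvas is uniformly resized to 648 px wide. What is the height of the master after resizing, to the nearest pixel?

350 px

Fitted into 864×864, the master spans the width; its height is 864 / 1.850 ≈ 467.03 px.
The frame scales by 648/864 = 0.7500; 467.03 × 0.7500 ≈ 350.27 px.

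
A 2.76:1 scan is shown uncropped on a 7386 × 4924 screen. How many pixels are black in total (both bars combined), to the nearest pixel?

2.76:1 (2.760) > 3×2 (1.500), so the scan fills the width.
The scan is 7386 / 2.760 ≈ 2676.0870 px tall.
Black = 4924 − 2676.0870 = 2247.9130 px.
Across the 7386-px span: 2247.9130 × 7386 ≈ 16603086 px.

16603086 pixels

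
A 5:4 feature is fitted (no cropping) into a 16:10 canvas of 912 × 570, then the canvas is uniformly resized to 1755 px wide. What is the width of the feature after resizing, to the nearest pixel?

1371 px

At 912×570 the feature is height-limited, so width = 570 × 5/4 ≈ 712.50 px.
Resizing to 1755 px wide multiplies everything by 1.9243: 712.50 → 1371.09 px.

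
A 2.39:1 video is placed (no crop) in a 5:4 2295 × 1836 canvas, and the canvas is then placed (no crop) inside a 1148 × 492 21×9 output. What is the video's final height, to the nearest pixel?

Inside the 2295×1836 canvas the video is width-limited at 2295.00 × 960.25.
Second fit — the 5:4 canvas into 1148×492 spans the height: 615.00 × 492.00 (×0.2680 from 2295×1836).
Applying the same ×0.2680: 960.25 → 257.32.

257 px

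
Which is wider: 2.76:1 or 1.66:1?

2.76 and 1.66; 2.76 > 1.66.

2.76:1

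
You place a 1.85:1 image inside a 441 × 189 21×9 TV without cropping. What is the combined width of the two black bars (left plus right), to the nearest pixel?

91 px

1.85:1 (1.850) < 21×9 (2.333), so the image fills the height.
The image is 189 × 1.850 ≈ 349.65 px wide.
441 − 349.65 = 91.35 px of bars.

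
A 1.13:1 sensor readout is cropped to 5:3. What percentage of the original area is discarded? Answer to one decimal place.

Going from 1.13:1 to 5:3 means cutting height while keeping width.
Fraction kept = (1.130)/(1.667) ≈ 67.80%, so 32.20% is lost.

32.2%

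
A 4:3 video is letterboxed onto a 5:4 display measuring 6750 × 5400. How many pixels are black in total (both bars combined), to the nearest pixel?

Since 1.333 > 1.250, the video is width-limited.
Content height = 6750 × 3/4 ≈ 5062.5000 px.
Black = 5400 − 5062.5000 = 337.5000 px.
That's 337.5000 × 6750 ≈ 2278125 black pixels.

2278125 pixels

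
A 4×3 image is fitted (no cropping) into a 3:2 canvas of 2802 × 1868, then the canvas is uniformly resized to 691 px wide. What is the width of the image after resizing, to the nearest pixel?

Fitted into 2802×1868, the image spans the height; its width is 1868 × 4/3 ≈ 2490.67 px.
The frame scales by 691/2802 = 0.2466; 2490.67 × 0.2466 ≈ 614.22 px.

614 px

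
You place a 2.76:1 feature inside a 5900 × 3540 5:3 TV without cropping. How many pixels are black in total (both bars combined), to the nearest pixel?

8273681 pixels

2.76:1 is wider than 5:3, so it spans the full width.
That makes the image 2137.6812 px tall (5900 / 2.760).
Black = 3540 − 2137.6812 = 1402.3188 px.
Across the 5900-px span: 1402.3188 × 5900 ≈ 8273681 px.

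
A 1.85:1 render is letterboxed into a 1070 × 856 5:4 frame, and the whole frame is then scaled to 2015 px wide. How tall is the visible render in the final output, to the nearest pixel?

In the 1070×856 frame the render fills the width: height = 1070 / 1.850 ≈ 578.38 px.
The frame scales by 2015/1070 = 1.8832; 578.38 × 1.8832 ≈ 1089.19 px.

1089 px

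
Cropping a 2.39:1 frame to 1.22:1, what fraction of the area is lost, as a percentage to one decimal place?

The height stays; only width is cut (since 1.22:1 is narrower than 2.39:1).
(1.220)/(2.390) ≈ 0.510 of the area survives, leaving 48.95% discarded.

49.0%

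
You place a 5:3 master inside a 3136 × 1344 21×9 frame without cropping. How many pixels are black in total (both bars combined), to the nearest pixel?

Since 1.667 < 2.333, the master is height-limited.
That makes the image 2240.0000 px wide (1344 × 5/3).
Leftover width: 3136 − 2240.0000 = 896.0000 px.
That's 896.0000 × 1344 ≈ 1204224 black pixels.

1204224 pixels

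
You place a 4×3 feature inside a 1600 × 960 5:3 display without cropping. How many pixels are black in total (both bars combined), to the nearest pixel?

307200 pixels

Since 1.333 < 1.667, the feature is height-limited.
That makes the image 1280.0000 px wide (960 × 4/3).
Black = 1600 − 1280.0000 = 320.0000 px.
Across the 960-px span: 320.0000 × 960 ≈ 307200 px.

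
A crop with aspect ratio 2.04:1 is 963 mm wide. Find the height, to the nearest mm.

472 mm

Height = 963 / 2.040 = 472.06.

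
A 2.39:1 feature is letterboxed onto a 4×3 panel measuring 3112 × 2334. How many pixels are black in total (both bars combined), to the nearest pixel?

3211298 pixels

Since 2.390 > 1.333, the feature is width-limited.
The feature is 3112 / 2.390 ≈ 1302.0921 px tall.
Leftover height: 2334 − 1302.0921 = 1031.9079 px.
Across the 3112-px span: 1031.9079 × 3112 ≈ 3211298 px.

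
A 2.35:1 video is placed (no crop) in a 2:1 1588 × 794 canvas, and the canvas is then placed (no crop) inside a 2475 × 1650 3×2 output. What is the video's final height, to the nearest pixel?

2.35:1 in 1588×794: fills the width, so the video is 1588.00 × 675.74.
The 2:1 canvas is width-limited in 2475×1650, giving 2475.00 × 1237.50; scale factor 1.5586.
The video scales with it: height 675.74 × 1.5586 ≈ 1053.19.

1053 px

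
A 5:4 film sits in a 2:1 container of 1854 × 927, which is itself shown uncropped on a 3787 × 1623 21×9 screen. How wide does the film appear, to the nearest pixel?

2029 px

First fit — 5:4 into 1854×927 spans the height: 1158.75 × 927.00.
The 2:1 canvas is height-limited in 3787×1623, giving 3246.00 × 1623.00; scale factor 1.7508.
So the film's width is 1158.75 × 1.7508 ≈ 2028.75.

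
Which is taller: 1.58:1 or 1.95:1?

1.58 and 1.95; 1.95 > 1.58. The smaller width-to-height ratio is the taller frame.

1.58:1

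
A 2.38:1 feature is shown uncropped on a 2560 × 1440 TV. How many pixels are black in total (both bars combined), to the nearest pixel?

932787 pixels

Since 2.380 > 1.778, the feature is width-limited.
That makes the image 1075.6303 px tall (2560 / 2.380).
Leftover height: 1440 − 1075.6303 = 364.3697 px.
Bar area = 364.3697 × 2560 ≈ 932787 px.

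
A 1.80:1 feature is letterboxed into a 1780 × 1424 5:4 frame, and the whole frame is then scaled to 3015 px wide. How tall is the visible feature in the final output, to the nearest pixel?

At 1780×1424 the feature is width-limited, so height = 1780 / 1.800 ≈ 988.89 px.
Resizing to 3015 px wide multiplies everything by 1.6938: 988.89 → 1675.00 px.

1675 px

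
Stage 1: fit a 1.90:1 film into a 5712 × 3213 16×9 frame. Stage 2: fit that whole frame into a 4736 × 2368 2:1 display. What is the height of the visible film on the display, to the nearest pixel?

Inside the 5712×3213 canvas the film is width-limited at 5712.00 × 3006.32.
16×9 in 4736×2368: fills the height, so the intermediate becomes 4209.78 × 2368.00 — a scale of ×0.7370.
The film scales with it: height 3006.32 × 0.7370 ≈ 2215.67.

2216 px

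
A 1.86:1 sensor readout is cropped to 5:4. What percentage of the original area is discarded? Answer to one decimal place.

5:4 is narrower than 1.86:1, so the crop keeps the full height and trims the width.
Fraction kept = (1.250)/(1.860) ≈ 67.20%, so 32.80% is lost.

32.8%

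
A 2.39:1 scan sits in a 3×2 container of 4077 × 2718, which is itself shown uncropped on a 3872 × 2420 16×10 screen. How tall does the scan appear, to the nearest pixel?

1519 px

Inside the 4077×2718 canvas the scan is width-limited at 4077.00 × 1705.86.
The 3×2 canvas is height-limited in 3872×2420, giving 3630.00 × 2420.00; scale factor 0.8904.
Applying the same ×0.8904: 1705.86 → 1518.83.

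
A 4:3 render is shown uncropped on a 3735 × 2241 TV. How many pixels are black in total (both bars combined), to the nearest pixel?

4:3 is narrower than 5:3, so it spans the full height.
The render is 2241 × 4/3 ≈ 2988.0000 px wide.
Black = 3735 − 2988.0000 = 747.0000 px.
Bar area = 747.0000 × 2241 ≈ 1674027 px.

1674027 pixels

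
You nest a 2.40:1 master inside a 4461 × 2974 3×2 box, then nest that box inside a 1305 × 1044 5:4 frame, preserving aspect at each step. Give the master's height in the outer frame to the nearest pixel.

2.40:1 in 4461×2974: fills the width, so the master is 4461.00 × 1858.75.
Second fit — the 3×2 canvas into 1305×1044 spans the width: 1305.00 × 870.00 (×0.2925 from 4461×2974).
So the master's height is 1858.75 × 0.2925 ≈ 543.75.

544 px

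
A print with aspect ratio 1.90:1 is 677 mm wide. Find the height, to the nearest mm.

356 mm

At 1.90:1, 677 / 1.900 ≈ 356.32.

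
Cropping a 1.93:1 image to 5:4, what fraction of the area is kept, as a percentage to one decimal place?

The height stays; only width is cut (since 5:4 is narrower than 1.93:1).
(1.250)/(1.930) ≈ 0.648 of the area survives.

64.8%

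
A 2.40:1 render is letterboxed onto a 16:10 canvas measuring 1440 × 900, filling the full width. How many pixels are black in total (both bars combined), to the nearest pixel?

The render is 1440 / 2.400 ≈ 600.0000 px tall.
Leftover height: 900 − 600.0000 = 300.0000 px.
Across the 1440-px span: 300.0000 × 1440 ≈ 432000 px.

432000 pixels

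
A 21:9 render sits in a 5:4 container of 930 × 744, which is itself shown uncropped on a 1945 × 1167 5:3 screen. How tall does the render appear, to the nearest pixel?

625 px

21:9 in 930×744: fills the width, so the render is 930.00 × 398.57.
5:4 in 1945×1167: fills the height, so the intermediate becomes 1458.75 × 1167.00 — a scale of ×1.5685.
So the render's height is 398.57 × 1.5685 ≈ 625.18.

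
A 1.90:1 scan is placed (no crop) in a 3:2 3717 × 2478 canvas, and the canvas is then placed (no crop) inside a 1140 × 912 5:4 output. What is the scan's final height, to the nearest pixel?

Inside the 3717×2478 canvas the scan is width-limited at 3717.00 × 1956.32.
3:2 in 1140×912: fills the width, so the intermediate becomes 1140.00 × 760.00 — a scale of ×0.3067.
So the scan's height is 1956.32 × 0.3067 ≈ 600.00.

600 px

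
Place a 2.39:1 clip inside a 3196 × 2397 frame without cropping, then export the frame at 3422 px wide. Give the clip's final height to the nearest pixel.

At 3196×2397 the clip is width-limited, so height = 3196 / 2.390 ≈ 1337.24 px.
Resizing to 3422 px wide multiplies everything by 1.0707: 1337.24 → 1431.80 px.

1432 px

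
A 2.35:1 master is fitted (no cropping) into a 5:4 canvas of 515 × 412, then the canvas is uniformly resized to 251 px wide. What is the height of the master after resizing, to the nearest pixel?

At 515×412 the master is width-limited, so height = 515 / 2.350 ≈ 219.15 px.
Resizing to 251 px wide multiplies everything by 0.4874: 219.15 → 106.81 px.

107 px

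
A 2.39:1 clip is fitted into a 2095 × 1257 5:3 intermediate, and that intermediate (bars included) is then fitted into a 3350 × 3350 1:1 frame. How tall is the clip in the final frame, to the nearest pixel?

Inside the 2095×1257 canvas the clip is width-limited at 2095.00 × 876.57.
5:3 in 3350×3350: fills the width, so the intermediate becomes 3350.00 × 2010.00 — a scale of ×1.5990.
So the clip's height is 876.57 × 1.5990 ≈ 1401.67.

1402 px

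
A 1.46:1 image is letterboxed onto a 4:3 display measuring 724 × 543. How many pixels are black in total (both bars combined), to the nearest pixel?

34107 pixels

1.46:1 is wider than 4:3, so it spans the full width.
That makes the image 495.8904 px tall (724 / 1.460).
543 − 495.8904 = 47.1096 px of bars.
That's 47.1096 × 724 ≈ 34107 black pixels.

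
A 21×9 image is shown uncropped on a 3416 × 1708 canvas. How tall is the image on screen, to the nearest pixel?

21×9 (2.333) > Univisium 2:1 (2.000), so the image fills the width.
Content height = 3416 × 9/21 ≈ 1464.00 px.

1464 px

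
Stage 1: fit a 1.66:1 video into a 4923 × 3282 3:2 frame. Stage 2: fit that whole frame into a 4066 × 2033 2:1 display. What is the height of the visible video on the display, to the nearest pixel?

1837 px

1.66:1 in 4923×3282: fills the width, so the video is 4923.00 × 2965.66.
3:2 in 4066×2033: fills the height, so the intermediate becomes 3049.50 × 2033.00 — a scale of ×0.6194.
The video scales with it: height 2965.66 × 0.6194 ≈ 1837.05.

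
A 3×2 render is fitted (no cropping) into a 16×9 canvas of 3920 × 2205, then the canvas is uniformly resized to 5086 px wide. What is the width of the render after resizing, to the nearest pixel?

Fitted into 3920×2205, the render spans the height; its width is 2205 × 3/2 ≈ 3307.50 px.
Resizing to 5086 px wide multiplies everything by 1.2974: 3307.50 → 4291.31 px.

4291 px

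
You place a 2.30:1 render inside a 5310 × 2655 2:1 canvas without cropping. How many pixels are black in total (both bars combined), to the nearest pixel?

1838876 pixels

2.30:1 (2.300) > 2:1 (2.000), so the render fills the width.
That makes the image 2308.6957 px tall (5310 / 2.300).
2655 − 2308.6957 = 346.3043 px of bars.
That's 346.3043 × 5310 ≈ 1838876 black pixels.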